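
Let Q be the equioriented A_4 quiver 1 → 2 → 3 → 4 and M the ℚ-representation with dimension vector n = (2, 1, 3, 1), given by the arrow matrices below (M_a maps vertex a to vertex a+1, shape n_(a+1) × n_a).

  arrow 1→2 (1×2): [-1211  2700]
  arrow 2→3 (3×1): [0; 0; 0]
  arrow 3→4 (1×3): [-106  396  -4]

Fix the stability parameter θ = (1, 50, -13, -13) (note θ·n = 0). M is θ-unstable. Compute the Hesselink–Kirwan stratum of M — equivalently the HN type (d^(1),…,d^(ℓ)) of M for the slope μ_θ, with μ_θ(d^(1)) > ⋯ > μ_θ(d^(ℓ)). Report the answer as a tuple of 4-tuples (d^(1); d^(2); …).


Via rank(M_{q-1}∘⋯∘M_p): M ≅ I[1,1], I[1,2], I[3,3]^2, I[3,4].
μ_θ-semistable layers: μ^(1)=50; μ^(2)=1; μ^(3)=-13

((0, 1, 0, 0); (2, 0, 0, 0); (0, 0, 3, 1))


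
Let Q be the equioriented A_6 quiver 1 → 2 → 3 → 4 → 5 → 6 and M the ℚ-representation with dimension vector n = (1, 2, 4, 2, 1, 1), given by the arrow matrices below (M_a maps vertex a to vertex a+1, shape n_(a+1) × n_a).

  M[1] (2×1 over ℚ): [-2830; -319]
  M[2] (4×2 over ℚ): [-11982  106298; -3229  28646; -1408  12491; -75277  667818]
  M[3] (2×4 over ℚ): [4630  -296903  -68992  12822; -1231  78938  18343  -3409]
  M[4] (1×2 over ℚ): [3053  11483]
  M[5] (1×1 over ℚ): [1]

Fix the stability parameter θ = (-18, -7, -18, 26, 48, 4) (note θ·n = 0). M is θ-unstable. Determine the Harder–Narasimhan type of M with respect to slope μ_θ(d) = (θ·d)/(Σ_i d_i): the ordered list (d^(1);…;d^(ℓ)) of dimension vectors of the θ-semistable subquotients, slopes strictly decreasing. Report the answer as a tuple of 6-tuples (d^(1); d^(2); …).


Interval decomposition of M: I[1,6], I[2,4], I[3,3]^2.
HN type (ℓ=3): μ^(1)=26; μ^(2)=-25/2; μ^(3)=-18

((0, 0, 0, 2, 1, 1); (0, 2, 2, 0, 0, 0); (1, 0, 2, 0, 0, 0))


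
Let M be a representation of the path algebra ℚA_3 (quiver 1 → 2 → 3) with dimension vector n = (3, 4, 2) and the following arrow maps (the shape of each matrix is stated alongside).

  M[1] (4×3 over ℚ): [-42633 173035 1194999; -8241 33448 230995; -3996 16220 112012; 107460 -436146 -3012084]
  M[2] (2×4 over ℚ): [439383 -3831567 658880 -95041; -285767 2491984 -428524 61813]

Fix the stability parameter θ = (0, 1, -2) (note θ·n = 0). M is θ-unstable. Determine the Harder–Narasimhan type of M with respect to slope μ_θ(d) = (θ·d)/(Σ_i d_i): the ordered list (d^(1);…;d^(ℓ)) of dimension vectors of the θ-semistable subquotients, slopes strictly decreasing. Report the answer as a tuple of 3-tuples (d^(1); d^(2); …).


Via rank(M_{q-1}∘⋯∘M_p): M ≅ I[1,2], I[1,3]^2, I[2,2].
μ_θ-semistable layers: μ^(1)=1; μ^(2)=0; μ^(3)=-1/3

((0, 2, 0); (1, 0, 0); (2, 2, 2))


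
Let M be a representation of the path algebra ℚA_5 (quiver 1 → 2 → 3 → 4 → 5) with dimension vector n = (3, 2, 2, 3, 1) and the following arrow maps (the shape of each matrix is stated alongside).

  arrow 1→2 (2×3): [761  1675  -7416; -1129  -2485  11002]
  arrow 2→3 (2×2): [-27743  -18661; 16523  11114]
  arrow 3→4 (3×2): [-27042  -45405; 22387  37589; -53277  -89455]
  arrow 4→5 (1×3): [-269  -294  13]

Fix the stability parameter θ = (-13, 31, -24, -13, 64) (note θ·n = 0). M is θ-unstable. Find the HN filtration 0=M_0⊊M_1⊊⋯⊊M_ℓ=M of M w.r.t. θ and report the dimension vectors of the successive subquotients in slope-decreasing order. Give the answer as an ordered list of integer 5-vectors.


Barcode: M ≅ I[1,1], I[1,4], I[1,5], I[4,4]. HN layers by μ_θ (3 steps, strictly decreasing):
  μ^(1)=64; μ^(2)=-2; μ^(3)=-13

((0, 0, 0, 0, 1); (0, 2, 2, 2, 0); (3, 0, 0, 1, 0))


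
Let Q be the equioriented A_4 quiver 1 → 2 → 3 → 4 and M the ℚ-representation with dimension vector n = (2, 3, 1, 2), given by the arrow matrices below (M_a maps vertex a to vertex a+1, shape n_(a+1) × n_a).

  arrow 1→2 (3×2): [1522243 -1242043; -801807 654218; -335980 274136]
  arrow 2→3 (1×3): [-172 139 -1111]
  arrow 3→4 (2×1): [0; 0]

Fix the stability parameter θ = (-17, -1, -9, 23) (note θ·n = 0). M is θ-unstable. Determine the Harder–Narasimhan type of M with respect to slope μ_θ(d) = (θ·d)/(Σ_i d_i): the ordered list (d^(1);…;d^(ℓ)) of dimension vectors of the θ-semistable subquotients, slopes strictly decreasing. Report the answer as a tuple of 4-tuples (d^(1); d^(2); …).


Interval decomposition of M: I[1,2], I[1,3], I[2,2], I[4,4]^2.
HN type (ℓ=4): μ^(1)=23; μ^(2)=-1; μ^(3)=-5; μ^(4)=-17

((0, 0, 0, 2); (0, 2, 0, 0); (0, 1, 1, 0); (2, 0, 0, 0))


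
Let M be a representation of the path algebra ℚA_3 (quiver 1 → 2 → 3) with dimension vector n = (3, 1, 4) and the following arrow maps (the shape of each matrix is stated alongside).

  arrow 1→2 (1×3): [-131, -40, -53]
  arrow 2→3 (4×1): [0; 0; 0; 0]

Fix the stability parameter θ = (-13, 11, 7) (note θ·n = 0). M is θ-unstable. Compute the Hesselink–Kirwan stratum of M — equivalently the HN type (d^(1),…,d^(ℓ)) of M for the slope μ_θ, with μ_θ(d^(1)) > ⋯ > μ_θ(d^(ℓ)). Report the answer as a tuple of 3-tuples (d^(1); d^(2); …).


Via rank(M_{q-1}∘⋯∘M_p): M ≅ I[1,1]^2, I[1,2], I[3,3]^4.
μ_θ-semistable layers: μ^(1)=11; μ^(2)=7; μ^(3)=-13

((0, 1, 0); (0, 0, 4); (3, 0, 0))


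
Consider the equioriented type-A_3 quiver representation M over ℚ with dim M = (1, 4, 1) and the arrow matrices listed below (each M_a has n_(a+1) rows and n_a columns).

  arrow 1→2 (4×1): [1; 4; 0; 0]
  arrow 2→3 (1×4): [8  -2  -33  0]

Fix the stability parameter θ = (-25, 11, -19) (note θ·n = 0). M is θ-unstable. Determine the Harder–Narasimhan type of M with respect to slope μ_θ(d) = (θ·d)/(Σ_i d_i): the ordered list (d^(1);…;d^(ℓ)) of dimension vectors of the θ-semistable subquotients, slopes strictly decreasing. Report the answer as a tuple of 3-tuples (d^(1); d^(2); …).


Interval decomposition of M: I[1,2], I[2,2]^2, I[2,3].
HN type (ℓ=3): μ^(1)=11; μ^(2)=-4; μ^(3)=-25

((0, 3, 0); (0, 1, 1); (1, 0, 0))


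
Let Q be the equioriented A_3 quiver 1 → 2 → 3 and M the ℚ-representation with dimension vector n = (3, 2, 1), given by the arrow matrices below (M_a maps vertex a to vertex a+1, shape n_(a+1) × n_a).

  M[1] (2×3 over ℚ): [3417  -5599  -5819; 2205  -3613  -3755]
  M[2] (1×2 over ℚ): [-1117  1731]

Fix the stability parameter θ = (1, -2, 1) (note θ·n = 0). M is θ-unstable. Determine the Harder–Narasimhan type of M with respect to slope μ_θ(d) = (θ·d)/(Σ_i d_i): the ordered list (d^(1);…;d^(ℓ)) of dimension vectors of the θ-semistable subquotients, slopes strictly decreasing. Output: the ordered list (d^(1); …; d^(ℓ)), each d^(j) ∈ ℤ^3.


Barcode: M ≅ I[1,1], I[1,2], I[1,3]. HN layers by μ_θ (2 steps, strictly decreasing):
  μ^(1)=1; μ^(2)=-1/2

((1, 0, 1); (2, 2, 0))


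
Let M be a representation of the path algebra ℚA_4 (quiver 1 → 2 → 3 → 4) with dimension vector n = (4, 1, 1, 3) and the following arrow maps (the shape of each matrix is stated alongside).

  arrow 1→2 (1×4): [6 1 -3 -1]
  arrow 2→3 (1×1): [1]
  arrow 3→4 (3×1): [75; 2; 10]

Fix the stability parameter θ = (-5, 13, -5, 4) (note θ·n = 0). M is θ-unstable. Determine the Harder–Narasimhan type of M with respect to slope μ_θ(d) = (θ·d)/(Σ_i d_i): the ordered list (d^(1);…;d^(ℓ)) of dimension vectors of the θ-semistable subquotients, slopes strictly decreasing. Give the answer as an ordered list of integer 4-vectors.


Via rank(M_{q-1}∘⋯∘M_p): M ≅ I[1,1]^3, I[1,4], I[4,4]^2.
μ_θ-semistable layers: μ^(1)=4; μ^(2)=-5

((0, 1, 1, 3); (4, 0, 0, 0))


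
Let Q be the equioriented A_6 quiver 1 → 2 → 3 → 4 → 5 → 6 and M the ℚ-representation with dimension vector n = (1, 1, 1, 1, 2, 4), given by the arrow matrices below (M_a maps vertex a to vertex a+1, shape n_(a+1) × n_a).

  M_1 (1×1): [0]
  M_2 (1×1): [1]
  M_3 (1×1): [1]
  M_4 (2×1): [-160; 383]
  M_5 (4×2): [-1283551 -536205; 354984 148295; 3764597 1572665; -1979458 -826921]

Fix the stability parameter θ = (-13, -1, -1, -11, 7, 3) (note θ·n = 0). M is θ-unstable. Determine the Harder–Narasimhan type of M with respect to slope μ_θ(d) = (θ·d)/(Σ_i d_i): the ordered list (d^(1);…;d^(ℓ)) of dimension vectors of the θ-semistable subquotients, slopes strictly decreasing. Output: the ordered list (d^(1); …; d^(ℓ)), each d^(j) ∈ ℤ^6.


Via rank(M_{q-1}∘⋯∘M_p): M ≅ I[1,1], I[2,6], I[5,6], I[6,6]^2.
μ_θ-semistable layers: μ^(1)=5; μ^(2)=3; μ^(3)=-13/3; μ^(4)=-13

((0, 0, 0, 0, 2, 2); (0, 0, 0, 0, 0, 2); (0, 1, 1, 1, 0, 0); (1, 0, 0, 0, 0, 0))


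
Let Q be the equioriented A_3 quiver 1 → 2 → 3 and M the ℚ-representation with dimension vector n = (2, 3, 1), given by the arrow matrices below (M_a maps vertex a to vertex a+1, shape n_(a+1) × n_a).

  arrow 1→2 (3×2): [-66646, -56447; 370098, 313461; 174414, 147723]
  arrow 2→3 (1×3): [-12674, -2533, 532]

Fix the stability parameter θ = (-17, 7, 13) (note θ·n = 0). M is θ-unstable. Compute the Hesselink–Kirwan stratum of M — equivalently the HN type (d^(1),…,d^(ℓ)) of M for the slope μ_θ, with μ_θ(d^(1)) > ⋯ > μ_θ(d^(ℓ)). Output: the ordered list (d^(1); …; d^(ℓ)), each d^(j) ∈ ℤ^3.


Via rank(M_{q-1}∘⋯∘M_p): M ≅ I[1,1], I[1,3], I[2,2]^2.
μ_θ-semistable layers: μ^(1)=13; μ^(2)=7; μ^(3)=-17

((0, 0, 1); (0, 3, 0); (2, 0, 0))


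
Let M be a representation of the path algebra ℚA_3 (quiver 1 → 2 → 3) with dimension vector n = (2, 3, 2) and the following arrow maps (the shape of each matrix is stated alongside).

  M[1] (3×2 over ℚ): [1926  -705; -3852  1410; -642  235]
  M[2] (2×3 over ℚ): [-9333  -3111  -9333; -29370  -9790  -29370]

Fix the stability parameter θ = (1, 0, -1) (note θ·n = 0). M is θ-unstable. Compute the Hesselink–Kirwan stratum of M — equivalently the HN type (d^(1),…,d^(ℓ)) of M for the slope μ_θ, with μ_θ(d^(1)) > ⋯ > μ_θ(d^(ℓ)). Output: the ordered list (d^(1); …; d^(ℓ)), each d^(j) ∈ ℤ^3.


Barcode: M ≅ I[1,1], I[1,2], I[2,2], I[2,3], I[3,3]. HN layers by μ_θ (5 steps, strictly decreasing):
  μ^(1)=1; μ^(2)=1/2; μ^(3)=0; μ^(4)=-1/2; μ^(5)=-1

((1, 0, 0); (1, 1, 0); (0, 1, 0); (0, 1, 1); (0, 0, 1))


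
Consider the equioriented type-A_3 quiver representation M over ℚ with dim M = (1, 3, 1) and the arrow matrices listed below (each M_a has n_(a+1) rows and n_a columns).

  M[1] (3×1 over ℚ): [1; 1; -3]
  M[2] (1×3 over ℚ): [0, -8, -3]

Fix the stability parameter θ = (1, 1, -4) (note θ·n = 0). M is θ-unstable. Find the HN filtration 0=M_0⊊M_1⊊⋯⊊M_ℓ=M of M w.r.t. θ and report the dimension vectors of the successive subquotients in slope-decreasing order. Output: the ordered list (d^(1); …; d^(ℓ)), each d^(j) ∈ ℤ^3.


Barcode: M ≅ I[1,3], I[2,2]^2. HN layers by μ_θ (2 steps, strictly decreasing):
  μ^(1)=1; μ^(2)=-2/3

((0, 2, 0); (1, 1, 1))


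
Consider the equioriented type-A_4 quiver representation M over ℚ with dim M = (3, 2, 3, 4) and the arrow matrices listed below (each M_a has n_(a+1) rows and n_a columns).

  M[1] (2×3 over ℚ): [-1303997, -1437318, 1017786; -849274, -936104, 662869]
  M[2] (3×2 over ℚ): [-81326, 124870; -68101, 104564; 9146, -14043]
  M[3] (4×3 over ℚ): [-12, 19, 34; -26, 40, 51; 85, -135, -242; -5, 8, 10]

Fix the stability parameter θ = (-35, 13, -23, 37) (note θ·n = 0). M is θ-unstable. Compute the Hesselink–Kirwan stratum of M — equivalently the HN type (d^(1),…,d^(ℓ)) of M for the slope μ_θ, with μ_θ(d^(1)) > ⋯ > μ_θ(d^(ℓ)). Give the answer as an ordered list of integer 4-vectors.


Via rank(M_{q-1}∘⋯∘M_p): M ≅ I[1,1], I[1,4]^2, I[3,4], I[4,4].
μ_θ-semistable layers: μ^(1)=37; μ^(2)=-5; μ^(3)=-23; μ^(4)=-35

((0, 0, 0, 4); (0, 2, 2, 0); (0, 0, 1, 0); (3, 0, 0, 0))


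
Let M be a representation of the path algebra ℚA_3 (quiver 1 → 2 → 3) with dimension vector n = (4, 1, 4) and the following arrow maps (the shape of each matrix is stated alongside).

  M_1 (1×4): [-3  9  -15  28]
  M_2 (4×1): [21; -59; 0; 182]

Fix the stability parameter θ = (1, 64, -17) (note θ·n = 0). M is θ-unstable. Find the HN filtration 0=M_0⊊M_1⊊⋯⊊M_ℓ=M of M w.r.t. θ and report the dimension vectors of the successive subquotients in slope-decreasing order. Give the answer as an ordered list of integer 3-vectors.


Barcode: M ≅ I[1,1]^3, I[1,3], I[3,3]^3. HN layers by μ_θ (3 steps, strictly decreasing):
  μ^(1)=47/2; μ^(2)=1; μ^(3)=-17

((0, 1, 1); (4, 0, 0); (0, 0, 3))


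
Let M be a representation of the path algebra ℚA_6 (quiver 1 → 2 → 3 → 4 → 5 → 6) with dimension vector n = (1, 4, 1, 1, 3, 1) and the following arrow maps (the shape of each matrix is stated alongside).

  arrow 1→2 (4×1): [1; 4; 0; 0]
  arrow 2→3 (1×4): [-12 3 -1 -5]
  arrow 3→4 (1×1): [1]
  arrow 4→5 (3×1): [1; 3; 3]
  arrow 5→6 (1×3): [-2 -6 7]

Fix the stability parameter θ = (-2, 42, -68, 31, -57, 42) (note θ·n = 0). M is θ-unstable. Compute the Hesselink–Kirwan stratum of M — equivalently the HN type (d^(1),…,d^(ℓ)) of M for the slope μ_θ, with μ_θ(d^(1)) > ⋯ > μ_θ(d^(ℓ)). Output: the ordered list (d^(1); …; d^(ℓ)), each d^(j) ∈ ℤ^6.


Via rank(M_{q-1}∘⋯∘M_p): M ≅ I[1,2], I[2,2]^2, I[2,6], I[5,5]^2.
μ_θ-semistable layers: μ^(1)=42; μ^(2)=-2; μ^(3)=-13; μ^(4)=-57

((0, 3, 0, 0, 0, 1); (1, 0, 0, 0, 0, 0); (0, 1, 1, 1, 1, 0); (0, 0, 0, 0, 2, 0))


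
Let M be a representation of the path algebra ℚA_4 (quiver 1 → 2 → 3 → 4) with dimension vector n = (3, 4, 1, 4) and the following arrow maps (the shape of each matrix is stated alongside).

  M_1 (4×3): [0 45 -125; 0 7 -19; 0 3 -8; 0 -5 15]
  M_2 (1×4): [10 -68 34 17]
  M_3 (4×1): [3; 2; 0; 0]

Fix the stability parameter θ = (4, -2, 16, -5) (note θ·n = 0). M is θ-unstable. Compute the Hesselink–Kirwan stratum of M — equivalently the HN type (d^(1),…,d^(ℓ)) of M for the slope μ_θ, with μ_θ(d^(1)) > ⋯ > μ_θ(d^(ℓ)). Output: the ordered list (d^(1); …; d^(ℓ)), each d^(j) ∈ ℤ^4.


Interval decomposition of M: I[1,1], I[1,2], I[1,4], I[2,2]^2, I[4,4]^3.
HN type (ℓ=5): μ^(1)=11/2; μ^(2)=4; μ^(3)=1; μ^(4)=-2; μ^(5)=-5

((0, 0, 1, 1); (1, 0, 0, 0); (2, 2, 0, 0); (0, 2, 0, 0); (0, 0, 0, 3))


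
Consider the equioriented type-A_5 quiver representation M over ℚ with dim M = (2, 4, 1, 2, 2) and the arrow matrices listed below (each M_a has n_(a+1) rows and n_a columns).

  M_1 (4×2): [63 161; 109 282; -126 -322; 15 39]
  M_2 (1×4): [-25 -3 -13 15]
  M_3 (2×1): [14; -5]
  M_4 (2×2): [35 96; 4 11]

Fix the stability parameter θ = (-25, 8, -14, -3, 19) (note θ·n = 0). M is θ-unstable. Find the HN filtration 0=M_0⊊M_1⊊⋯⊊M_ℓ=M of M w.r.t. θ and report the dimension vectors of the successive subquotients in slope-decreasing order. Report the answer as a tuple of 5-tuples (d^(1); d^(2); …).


Interval decomposition of M: I[1,2], I[1,5], I[2,2]^2, I[4,5].
HN type (ℓ=4): μ^(1)=19; μ^(2)=8; μ^(3)=-3; μ^(4)=-25

((0, 0, 0, 0, 2); (0, 3, 0, 0, 0); (0, 1, 1, 2, 0); (2, 0, 0, 0, 0))


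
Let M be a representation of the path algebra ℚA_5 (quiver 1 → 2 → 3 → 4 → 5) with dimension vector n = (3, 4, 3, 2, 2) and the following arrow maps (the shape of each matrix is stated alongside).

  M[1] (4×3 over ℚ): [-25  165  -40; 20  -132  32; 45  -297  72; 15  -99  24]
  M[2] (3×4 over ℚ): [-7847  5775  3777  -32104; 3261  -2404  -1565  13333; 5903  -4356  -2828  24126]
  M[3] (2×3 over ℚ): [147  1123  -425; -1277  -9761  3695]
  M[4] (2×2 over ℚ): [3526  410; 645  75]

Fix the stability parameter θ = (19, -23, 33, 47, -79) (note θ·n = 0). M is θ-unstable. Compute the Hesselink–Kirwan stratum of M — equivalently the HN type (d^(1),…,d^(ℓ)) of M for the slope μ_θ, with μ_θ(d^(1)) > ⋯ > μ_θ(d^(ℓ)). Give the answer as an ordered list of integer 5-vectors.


Barcode: M ≅ I[1,1]^2, I[1,5], I[2,2], I[2,3], I[2,4], I[5,5]. HN layers by μ_θ (7 steps, strictly decreasing):
  μ^(1)=47; μ^(2)=33; μ^(3)=19; μ^(4)=1/3; μ^(5)=-2; μ^(6)=-23; μ^(7)=-79

((0, 0, 0, 1, 0); (0, 0, 2, 0, 0); (2, 0, 0, 0, 0); (0, 0, 1, 1, 1); (1, 1, 0, 0, 0); (0, 3, 0, 0, 0); (0, 0, 0, 0, 1))


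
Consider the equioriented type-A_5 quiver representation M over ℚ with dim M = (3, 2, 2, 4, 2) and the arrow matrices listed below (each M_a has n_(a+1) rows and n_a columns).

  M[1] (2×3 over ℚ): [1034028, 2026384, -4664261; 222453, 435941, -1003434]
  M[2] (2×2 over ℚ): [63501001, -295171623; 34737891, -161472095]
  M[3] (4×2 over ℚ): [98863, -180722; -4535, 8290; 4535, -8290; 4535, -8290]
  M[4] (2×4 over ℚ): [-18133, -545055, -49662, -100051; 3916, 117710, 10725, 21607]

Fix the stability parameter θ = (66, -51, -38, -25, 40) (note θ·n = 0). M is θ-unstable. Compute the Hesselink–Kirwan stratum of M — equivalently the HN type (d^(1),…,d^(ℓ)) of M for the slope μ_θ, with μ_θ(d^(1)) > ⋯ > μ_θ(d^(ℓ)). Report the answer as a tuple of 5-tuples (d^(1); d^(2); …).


Barcode: M ≅ I[1,1], I[1,3], I[1,5], I[4,4]^2, I[4,5]. HN layers by μ_θ (5 steps, strictly decreasing):
  μ^(1)=66; μ^(2)=40; μ^(3)=-23/3; μ^(4)=-12; μ^(5)=-25

((1, 0, 0, 0, 0); (0, 0, 0, 0, 2); (1, 1, 1, 0, 0); (1, 1, 1, 1, 0); (0, 0, 0, 3, 0))


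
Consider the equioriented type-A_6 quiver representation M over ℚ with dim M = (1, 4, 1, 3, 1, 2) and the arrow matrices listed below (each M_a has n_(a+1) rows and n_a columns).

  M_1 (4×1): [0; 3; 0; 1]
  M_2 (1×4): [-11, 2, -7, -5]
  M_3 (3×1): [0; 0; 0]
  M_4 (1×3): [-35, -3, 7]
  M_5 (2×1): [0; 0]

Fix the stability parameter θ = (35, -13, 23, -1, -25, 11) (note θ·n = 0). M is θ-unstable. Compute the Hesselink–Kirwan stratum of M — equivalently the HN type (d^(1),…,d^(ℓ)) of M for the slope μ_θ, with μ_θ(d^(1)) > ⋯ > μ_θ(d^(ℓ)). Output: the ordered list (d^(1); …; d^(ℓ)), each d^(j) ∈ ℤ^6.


Barcode: M ≅ I[1,3], I[2,2]^3, I[4,4]^2, I[4,5], I[6,6]^2. HN layers by μ_θ (4 steps, strictly decreasing):
  μ^(1)=23; μ^(2)=11; μ^(3)=-1; μ^(4)=-13

((0, 0, 1, 0, 0, 0); (1, 1, 0, 0, 0, 2); (0, 0, 0, 2, 0, 0); (0, 3, 0, 1, 1, 0))


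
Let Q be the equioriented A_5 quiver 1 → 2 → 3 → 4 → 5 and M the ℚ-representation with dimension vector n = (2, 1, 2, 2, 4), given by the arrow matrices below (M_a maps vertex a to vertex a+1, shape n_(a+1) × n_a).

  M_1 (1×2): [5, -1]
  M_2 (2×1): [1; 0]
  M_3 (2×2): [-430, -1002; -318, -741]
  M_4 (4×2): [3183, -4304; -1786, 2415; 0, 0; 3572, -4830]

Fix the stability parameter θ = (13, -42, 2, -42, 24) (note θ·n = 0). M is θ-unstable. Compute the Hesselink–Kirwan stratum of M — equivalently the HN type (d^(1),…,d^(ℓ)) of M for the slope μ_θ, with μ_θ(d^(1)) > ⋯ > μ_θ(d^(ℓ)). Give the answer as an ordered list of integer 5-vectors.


Via rank(M_{q-1}∘⋯∘M_p): M ≅ I[1,1], I[1,5], I[3,5], I[5,5]^2.
μ_θ-semistable layers: μ^(1)=24; μ^(2)=13; μ^(3)=-69/4; μ^(4)=-20

((0, 0, 0, 0, 4); (1, 0, 0, 0, 0); (1, 1, 1, 1, 0); (0, 0, 1, 1, 0))


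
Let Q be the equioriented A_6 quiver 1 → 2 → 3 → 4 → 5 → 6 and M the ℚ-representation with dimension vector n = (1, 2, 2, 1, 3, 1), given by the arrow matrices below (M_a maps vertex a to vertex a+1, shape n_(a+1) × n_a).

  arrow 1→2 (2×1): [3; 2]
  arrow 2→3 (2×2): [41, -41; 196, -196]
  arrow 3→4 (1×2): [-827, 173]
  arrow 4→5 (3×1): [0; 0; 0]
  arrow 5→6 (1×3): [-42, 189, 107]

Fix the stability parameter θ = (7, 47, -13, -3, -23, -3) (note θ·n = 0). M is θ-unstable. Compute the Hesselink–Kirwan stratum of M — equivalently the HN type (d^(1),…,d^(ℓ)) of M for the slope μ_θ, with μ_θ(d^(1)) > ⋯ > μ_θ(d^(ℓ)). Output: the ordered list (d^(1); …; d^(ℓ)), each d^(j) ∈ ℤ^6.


Barcode: M ≅ I[1,4], I[2,2], I[3,3], I[5,5]^2, I[5,6]. HN layers by μ_θ (6 steps, strictly decreasing):
  μ^(1)=47; μ^(2)=31/3; μ^(3)=7; μ^(4)=-3; μ^(5)=-13; μ^(6)=-23

((0, 1, 0, 0, 0, 0); (0, 1, 1, 1, 0, 0); (1, 0, 0, 0, 0, 0); (0, 0, 0, 0, 0, 1); (0, 0, 1, 0, 0, 0); (0, 0, 0, 0, 3, 0))


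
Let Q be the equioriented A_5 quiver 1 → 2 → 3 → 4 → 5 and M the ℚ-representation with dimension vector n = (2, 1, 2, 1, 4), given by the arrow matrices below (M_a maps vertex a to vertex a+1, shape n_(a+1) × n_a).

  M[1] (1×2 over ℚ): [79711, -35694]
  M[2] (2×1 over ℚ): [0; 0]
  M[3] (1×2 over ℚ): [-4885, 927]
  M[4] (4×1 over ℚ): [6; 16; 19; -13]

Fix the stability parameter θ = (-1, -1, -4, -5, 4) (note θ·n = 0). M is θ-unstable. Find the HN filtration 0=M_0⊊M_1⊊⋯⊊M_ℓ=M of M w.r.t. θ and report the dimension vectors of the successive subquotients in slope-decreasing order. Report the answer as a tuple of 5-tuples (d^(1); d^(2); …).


Via rank(M_{q-1}∘⋯∘M_p): M ≅ I[1,1], I[1,2], I[3,3], I[3,5], I[5,5]^3.
μ_θ-semistable layers: μ^(1)=4; μ^(2)=-1; μ^(3)=-4; μ^(4)=-9/2

((0, 0, 0, 0, 4); (2, 1, 0, 0, 0); (0, 0, 1, 0, 0); (0, 0, 1, 1, 0))


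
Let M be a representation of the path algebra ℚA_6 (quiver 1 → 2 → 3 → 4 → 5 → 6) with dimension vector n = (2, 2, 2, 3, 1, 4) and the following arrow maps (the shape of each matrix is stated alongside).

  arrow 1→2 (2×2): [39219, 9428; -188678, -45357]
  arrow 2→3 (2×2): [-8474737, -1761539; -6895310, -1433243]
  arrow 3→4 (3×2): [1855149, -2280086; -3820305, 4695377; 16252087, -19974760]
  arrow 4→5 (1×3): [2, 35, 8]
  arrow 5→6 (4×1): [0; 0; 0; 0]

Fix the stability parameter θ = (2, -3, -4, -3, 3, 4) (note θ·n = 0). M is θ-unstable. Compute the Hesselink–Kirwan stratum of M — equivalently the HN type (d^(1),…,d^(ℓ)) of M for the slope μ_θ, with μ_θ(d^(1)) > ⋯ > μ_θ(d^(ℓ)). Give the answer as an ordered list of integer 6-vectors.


Via rank(M_{q-1}∘⋯∘M_p): M ≅ I[1,4], I[1,5], I[4,4], I[6,6]^4.
μ_θ-semistable layers: μ^(1)=4; μ^(2)=3; μ^(3)=-2; μ^(4)=-3

((0, 0, 0, 0, 0, 4); (0, 0, 0, 0, 1, 0); (2, 2, 2, 2, 0, 0); (0, 0, 0, 1, 0, 0))


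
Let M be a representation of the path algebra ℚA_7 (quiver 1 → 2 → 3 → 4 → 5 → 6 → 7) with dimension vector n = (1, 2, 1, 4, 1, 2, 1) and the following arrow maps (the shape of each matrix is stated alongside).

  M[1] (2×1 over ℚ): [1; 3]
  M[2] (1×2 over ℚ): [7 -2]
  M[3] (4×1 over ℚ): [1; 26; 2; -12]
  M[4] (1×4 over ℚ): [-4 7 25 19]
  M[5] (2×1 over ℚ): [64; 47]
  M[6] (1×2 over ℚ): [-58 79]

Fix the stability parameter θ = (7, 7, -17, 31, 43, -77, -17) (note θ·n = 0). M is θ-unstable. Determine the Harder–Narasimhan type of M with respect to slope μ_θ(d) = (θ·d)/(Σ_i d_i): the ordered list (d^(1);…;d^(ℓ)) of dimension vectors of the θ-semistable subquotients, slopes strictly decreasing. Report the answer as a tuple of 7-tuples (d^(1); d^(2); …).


Interval decomposition of M: I[1,4], I[2,2], I[4,4]^2, I[4,7], I[6,6].
HN type (ℓ=5): μ^(1)=31; μ^(2)=7; μ^(3)=-1; μ^(4)=-5; μ^(5)=-77

((0, 0, 0, 3, 0, 0, 0); (0, 1, 0, 0, 0, 0, 0); (1, 1, 1, 0, 0, 0, 0); (0, 0, 0, 1, 1, 1, 1); (0, 0, 0, 0, 0, 1, 0))


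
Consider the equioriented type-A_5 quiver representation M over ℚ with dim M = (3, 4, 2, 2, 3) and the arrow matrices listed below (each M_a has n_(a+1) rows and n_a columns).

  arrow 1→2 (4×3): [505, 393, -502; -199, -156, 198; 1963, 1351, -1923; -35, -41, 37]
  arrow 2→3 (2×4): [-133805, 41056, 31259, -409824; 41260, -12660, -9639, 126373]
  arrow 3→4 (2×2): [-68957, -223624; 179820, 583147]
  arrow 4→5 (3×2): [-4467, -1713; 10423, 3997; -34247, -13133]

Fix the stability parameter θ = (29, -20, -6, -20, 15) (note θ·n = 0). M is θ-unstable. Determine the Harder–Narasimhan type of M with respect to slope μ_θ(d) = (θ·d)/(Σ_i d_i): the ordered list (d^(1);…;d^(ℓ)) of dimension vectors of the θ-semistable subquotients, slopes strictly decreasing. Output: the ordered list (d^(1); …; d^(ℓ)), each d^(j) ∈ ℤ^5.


Via rank(M_{q-1}∘⋯∘M_p): M ≅ I[1,2], I[1,4], I[1,5], I[2,2], I[5,5]^2.
μ_θ-semistable layers: μ^(1)=15; μ^(2)=9/2; μ^(3)=-17/4; μ^(4)=-20

((0, 0, 0, 0, 3); (1, 1, 0, 0, 0); (2, 2, 2, 2, 0); (0, 1, 0, 0, 0))


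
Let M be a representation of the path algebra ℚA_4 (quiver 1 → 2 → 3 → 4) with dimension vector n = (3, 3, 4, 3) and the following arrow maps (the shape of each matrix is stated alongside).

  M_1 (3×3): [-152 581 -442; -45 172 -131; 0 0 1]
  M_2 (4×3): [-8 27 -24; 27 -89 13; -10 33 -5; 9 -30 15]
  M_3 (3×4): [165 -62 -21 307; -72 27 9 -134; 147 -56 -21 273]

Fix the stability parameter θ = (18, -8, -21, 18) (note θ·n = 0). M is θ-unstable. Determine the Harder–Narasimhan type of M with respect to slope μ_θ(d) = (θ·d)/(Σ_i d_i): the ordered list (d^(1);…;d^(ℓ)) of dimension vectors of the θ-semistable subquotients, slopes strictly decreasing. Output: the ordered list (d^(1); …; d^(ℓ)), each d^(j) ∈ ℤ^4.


Via rank(M_{q-1}∘⋯∘M_p): M ≅ I[1,3]^2, I[1,4], I[3,4], I[4,4].
μ_θ-semistable layers: μ^(1)=18; μ^(2)=-11/3; μ^(3)=-21

((0, 0, 0, 3); (3, 3, 3, 0); (0, 0, 1, 0))


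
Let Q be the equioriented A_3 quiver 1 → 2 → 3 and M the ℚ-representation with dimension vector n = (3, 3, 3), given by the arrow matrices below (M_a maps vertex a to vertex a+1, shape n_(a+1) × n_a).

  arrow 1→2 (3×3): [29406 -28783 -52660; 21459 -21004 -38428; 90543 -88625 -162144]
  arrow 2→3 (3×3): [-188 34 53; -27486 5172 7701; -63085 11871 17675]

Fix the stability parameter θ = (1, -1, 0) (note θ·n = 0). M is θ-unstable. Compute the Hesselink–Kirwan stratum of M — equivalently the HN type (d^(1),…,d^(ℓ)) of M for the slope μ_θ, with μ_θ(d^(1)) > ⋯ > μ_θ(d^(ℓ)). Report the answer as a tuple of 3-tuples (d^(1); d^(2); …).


Via rank(M_{q-1}∘⋯∘M_p): M ≅ I[1,1], I[1,2], I[1,3], I[2,3], I[3,3].
μ_θ-semistable layers: μ^(1)=1; μ^(2)=0; μ^(3)=-1

((1, 0, 0); (2, 2, 3); (0, 1, 0))


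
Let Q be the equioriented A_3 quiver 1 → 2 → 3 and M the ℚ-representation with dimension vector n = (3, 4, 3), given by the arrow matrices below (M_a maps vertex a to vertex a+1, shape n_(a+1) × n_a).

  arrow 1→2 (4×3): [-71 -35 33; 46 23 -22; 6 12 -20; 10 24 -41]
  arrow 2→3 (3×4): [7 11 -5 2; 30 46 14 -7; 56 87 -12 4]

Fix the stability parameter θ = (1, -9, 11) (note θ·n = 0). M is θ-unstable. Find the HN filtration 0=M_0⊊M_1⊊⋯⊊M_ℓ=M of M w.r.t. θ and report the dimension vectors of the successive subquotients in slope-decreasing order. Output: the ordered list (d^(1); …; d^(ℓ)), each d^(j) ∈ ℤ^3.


Via rank(M_{q-1}∘⋯∘M_p): M ≅ I[1,3]^3, I[2,2].
μ_θ-semistable layers: μ^(1)=11; μ^(2)=-4; μ^(3)=-9

((0, 0, 3); (3, 3, 0); (0, 1, 0))


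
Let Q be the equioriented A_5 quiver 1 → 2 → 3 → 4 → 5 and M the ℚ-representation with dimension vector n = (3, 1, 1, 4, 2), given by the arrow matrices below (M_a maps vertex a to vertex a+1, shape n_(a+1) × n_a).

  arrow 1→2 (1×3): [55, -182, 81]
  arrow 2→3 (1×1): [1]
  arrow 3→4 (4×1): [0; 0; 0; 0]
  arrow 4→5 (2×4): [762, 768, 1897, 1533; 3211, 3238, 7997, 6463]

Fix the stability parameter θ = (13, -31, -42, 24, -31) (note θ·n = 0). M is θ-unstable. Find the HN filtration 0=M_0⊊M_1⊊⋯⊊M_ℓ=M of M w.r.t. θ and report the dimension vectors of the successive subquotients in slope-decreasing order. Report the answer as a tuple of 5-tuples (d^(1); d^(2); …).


Via rank(M_{q-1}∘⋯∘M_p): M ≅ I[1,1]^2, I[1,3], I[4,4]^2, I[4,5]^2.
μ_θ-semistable layers: μ^(1)=24; μ^(2)=13; μ^(3)=-7/2; μ^(4)=-20

((0, 0, 0, 2, 0); (2, 0, 0, 0, 0); (0, 0, 0, 2, 2); (1, 1, 1, 0, 0))


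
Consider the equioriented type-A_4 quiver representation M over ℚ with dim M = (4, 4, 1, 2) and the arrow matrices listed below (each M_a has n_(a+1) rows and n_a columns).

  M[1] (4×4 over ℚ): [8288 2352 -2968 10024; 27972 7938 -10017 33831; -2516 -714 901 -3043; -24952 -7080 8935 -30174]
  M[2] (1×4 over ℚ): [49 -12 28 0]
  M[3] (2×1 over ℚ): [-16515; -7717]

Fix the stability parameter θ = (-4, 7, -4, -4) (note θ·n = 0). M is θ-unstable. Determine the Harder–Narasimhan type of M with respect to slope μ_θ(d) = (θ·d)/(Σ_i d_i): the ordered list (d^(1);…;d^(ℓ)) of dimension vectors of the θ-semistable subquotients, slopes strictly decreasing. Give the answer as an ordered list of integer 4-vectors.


Interval decomposition of M: I[1,1]^2, I[1,2]^2, I[2,2], I[2,4], I[4,4].
HN type (ℓ=3): μ^(1)=7; μ^(2)=-1/3; μ^(3)=-4

((0, 3, 0, 0); (0, 1, 1, 1); (4, 0, 0, 1))


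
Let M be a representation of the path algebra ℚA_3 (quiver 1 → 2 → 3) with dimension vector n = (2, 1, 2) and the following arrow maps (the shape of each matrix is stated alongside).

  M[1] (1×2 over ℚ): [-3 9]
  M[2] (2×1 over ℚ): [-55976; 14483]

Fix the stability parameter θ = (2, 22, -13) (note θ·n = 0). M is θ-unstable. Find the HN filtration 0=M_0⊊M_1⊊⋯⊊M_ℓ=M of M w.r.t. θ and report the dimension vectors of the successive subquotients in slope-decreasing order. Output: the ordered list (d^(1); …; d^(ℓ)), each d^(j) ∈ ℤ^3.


Barcode: M ≅ I[1,1], I[1,3], I[3,3]. HN layers by μ_θ (3 steps, strictly decreasing):
  μ^(1)=9/2; μ^(2)=2; μ^(3)=-13

((0, 1, 1); (2, 0, 0); (0, 0, 1))


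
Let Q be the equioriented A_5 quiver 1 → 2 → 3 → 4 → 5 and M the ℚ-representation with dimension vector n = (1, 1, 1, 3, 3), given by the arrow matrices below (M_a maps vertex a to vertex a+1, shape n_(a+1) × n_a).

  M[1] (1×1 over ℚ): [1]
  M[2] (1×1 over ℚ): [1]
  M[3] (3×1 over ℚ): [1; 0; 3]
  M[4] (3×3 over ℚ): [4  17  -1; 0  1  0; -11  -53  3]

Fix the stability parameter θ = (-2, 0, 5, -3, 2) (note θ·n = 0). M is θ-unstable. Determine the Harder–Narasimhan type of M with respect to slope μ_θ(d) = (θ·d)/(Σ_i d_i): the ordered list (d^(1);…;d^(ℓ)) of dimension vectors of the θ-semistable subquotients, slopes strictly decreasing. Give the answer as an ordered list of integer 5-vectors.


Interval decomposition of M: I[1,5], I[4,5]^2.
HN type (ℓ=5): μ^(1)=2; μ^(2)=1; μ^(3)=0; μ^(4)=-2; μ^(5)=-3

((0, 0, 0, 0, 3); (0, 0, 1, 1, 0); (0, 1, 0, 0, 0); (1, 0, 0, 0, 0); (0, 0, 0, 2, 0))


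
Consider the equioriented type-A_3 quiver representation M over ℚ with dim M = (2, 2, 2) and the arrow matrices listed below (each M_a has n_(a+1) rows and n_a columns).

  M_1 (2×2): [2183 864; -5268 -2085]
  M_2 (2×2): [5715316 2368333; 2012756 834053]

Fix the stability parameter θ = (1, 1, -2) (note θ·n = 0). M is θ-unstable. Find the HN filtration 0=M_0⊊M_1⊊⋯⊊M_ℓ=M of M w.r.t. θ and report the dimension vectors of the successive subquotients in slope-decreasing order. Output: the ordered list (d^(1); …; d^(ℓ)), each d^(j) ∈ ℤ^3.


Interval decomposition of M: I[1,2], I[1,3], I[3,3].
HN type (ℓ=3): μ^(1)=1; μ^(2)=0; μ^(3)=-2

((1, 1, 0); (1, 1, 1); (0, 0, 1))


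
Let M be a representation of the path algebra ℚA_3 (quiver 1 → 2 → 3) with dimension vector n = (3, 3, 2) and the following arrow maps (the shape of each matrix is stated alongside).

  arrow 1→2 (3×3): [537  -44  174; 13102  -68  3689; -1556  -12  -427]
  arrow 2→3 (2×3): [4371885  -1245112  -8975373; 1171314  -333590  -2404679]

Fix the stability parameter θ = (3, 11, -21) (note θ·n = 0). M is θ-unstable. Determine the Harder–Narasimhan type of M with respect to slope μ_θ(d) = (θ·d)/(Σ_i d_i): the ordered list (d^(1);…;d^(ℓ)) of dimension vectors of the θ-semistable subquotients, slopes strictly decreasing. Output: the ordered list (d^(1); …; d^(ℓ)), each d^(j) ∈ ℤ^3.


Barcode: M ≅ I[1,1], I[1,3]^2, I[2,2]. HN layers by μ_θ (3 steps, strictly decreasing):
  μ^(1)=11; μ^(2)=3; μ^(3)=-7/3

((0, 1, 0); (1, 0, 0); (2, 2, 2))


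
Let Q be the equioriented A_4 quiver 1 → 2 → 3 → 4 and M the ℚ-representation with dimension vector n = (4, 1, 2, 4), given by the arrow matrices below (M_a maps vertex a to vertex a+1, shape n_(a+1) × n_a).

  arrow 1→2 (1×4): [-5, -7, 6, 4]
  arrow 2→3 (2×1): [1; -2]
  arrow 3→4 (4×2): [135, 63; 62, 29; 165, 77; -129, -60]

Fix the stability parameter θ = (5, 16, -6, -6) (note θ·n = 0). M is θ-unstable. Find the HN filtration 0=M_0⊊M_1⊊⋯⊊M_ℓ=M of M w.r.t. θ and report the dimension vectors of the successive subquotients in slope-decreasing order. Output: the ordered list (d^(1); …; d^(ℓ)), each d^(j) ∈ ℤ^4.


Via rank(M_{q-1}∘⋯∘M_p): M ≅ I[1,1]^3, I[1,4], I[3,4], I[4,4]^2.
μ_θ-semistable layers: μ^(1)=5; μ^(2)=9/4; μ^(3)=-6

((3, 0, 0, 0); (1, 1, 1, 1); (0, 0, 1, 3))


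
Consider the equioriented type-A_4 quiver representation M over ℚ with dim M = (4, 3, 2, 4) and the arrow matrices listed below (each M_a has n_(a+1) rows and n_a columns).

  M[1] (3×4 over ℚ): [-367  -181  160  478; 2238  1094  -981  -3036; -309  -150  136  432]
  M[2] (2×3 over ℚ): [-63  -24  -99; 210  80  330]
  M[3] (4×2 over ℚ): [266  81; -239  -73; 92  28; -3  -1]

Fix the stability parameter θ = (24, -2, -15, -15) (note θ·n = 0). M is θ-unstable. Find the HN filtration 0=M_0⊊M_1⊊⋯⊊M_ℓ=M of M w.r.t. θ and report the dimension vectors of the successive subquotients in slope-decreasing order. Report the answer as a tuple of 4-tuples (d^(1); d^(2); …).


Interval decomposition of M: I[1,1], I[1,2]^2, I[1,4], I[3,4], I[4,4]^2.
HN type (ℓ=4): μ^(1)=24; μ^(2)=11; μ^(3)=-2; μ^(4)=-15

((1, 0, 0, 0); (2, 2, 0, 0); (1, 1, 1, 1); (0, 0, 1, 3))


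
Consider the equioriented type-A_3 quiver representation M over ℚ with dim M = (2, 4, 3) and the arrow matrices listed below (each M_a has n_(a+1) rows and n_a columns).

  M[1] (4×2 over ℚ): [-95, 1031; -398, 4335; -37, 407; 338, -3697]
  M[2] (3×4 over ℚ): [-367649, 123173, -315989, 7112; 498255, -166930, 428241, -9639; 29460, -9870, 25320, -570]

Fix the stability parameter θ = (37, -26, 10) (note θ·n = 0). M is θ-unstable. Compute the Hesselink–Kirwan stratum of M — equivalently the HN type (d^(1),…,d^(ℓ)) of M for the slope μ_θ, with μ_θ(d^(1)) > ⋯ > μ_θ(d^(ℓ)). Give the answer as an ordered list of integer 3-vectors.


Barcode: M ≅ I[1,3]^2, I[2,2]^2, I[3,3]. HN layers by μ_θ (3 steps, strictly decreasing):
  μ^(1)=10; μ^(2)=11/2; μ^(3)=-26

((0, 0, 3); (2, 2, 0); (0, 2, 0))


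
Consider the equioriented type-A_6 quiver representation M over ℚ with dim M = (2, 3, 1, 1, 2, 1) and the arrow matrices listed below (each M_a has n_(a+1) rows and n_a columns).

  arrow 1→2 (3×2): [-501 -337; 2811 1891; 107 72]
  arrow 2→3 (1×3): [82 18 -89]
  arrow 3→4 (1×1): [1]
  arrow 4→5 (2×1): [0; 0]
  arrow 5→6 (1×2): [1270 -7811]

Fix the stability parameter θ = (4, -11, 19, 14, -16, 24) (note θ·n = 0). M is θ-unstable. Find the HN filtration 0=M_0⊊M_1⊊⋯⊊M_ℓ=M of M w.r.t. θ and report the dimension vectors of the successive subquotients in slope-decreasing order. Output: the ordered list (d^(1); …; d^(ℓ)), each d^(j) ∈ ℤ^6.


Barcode: M ≅ I[1,2], I[1,4], I[2,2], I[5,5], I[5,6]. HN layers by μ_θ (5 steps, strictly decreasing):
  μ^(1)=24; μ^(2)=33/2; μ^(3)=-7/2; μ^(4)=-11; μ^(5)=-16

((0, 0, 0, 0, 0, 1); (0, 0, 1, 1, 0, 0); (2, 2, 0, 0, 0, 0); (0, 1, 0, 0, 0, 0); (0, 0, 0, 0, 2, 0))


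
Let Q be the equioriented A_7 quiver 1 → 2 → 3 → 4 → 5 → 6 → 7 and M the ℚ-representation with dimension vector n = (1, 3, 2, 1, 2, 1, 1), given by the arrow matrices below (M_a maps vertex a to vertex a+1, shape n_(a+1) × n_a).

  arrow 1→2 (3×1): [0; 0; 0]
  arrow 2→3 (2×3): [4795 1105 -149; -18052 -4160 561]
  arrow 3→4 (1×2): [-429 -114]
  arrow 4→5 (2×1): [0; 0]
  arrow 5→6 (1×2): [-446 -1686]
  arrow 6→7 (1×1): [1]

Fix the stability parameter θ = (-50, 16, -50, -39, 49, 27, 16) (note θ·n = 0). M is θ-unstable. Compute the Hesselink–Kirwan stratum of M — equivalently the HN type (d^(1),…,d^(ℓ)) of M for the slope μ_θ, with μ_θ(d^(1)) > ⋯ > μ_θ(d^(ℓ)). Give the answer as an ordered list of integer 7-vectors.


Barcode: M ≅ I[1,1], I[2,2], I[2,3], I[2,4], I[5,5], I[5,7]. HN layers by μ_θ (6 steps, strictly decreasing):
  μ^(1)=49; μ^(2)=92/3; μ^(3)=16; μ^(4)=-17; μ^(5)=-73/3; μ^(6)=-50

((0, 0, 0, 0, 1, 0, 0); (0, 0, 0, 0, 1, 1, 1); (0, 1, 0, 0, 0, 0, 0); (0, 1, 1, 0, 0, 0, 0); (0, 1, 1, 1, 0, 0, 0); (1, 0, 0, 0, 0, 0, 0))


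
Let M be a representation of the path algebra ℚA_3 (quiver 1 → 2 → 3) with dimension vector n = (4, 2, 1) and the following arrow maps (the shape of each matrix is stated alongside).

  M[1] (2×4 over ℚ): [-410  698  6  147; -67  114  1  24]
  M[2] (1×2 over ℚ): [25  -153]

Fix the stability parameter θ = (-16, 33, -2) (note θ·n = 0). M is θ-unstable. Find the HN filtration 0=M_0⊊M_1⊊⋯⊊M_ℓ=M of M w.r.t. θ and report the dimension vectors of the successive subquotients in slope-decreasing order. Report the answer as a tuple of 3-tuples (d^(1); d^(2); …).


Via rank(M_{q-1}∘⋯∘M_p): M ≅ I[1,1]^2, I[1,2], I[1,3].
μ_θ-semistable layers: μ^(1)=33; μ^(2)=31/2; μ^(3)=-16

((0, 1, 0); (0, 1, 1); (4, 0, 0))


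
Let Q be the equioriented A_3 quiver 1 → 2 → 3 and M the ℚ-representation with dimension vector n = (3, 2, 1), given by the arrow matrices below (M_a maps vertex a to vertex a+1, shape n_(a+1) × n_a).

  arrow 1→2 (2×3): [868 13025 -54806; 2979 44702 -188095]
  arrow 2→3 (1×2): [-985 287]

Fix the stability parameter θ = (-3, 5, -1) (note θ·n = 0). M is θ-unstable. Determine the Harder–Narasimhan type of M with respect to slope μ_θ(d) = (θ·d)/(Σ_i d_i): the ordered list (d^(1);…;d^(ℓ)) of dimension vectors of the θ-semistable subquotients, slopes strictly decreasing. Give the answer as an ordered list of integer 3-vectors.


Barcode: M ≅ I[1,1], I[1,2], I[1,3]. HN layers by μ_θ (3 steps, strictly decreasing):
  μ^(1)=5; μ^(2)=2; μ^(3)=-3

((0, 1, 0); (0, 1, 1); (3, 0, 0))


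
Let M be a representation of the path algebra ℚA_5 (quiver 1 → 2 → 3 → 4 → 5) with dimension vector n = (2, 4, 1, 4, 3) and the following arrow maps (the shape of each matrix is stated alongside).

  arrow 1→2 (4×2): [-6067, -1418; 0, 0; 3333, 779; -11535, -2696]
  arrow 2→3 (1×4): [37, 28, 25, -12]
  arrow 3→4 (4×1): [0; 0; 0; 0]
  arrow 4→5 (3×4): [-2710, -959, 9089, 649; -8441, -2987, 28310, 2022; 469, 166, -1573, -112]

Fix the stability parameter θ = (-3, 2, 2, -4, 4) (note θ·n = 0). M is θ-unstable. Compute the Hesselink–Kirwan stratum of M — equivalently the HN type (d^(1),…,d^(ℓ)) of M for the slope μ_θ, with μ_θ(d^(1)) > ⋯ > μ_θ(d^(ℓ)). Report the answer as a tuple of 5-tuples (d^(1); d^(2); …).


Barcode: M ≅ I[1,2], I[1,3], I[2,2]^2, I[4,4], I[4,5]^3. HN layers by μ_θ (4 steps, strictly decreasing):
  μ^(1)=4; μ^(2)=2; μ^(3)=-3; μ^(4)=-4

((0, 0, 0, 0, 3); (0, 4, 1, 0, 0); (2, 0, 0, 0, 0); (0, 0, 0, 4, 0))


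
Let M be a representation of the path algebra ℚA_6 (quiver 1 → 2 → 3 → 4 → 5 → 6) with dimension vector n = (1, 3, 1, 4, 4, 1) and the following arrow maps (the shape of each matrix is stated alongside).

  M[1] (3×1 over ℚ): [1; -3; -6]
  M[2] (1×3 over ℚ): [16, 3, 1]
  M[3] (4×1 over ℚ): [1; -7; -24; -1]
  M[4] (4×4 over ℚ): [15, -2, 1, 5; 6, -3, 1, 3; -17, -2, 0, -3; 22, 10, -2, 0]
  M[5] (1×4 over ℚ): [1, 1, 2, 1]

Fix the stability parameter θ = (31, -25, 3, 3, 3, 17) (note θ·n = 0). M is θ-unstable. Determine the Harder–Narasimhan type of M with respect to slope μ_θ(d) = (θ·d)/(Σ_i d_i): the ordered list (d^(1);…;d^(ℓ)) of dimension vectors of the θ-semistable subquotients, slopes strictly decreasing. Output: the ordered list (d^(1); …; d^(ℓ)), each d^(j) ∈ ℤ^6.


Interval decomposition of M: I[1,4], I[2,2]^2, I[4,5]^2, I[4,6], I[5,5].
HN type (ℓ=3): μ^(1)=17; μ^(2)=3; μ^(3)=-25

((0, 0, 0, 0, 0, 1); (1, 1, 1, 4, 4, 0); (0, 2, 0, 0, 0, 0))
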